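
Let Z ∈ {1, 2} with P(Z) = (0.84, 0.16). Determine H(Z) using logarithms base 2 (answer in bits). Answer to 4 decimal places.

0.6343 bits

H(Z) = −Σ p·log₂ p.
  −(0.84)·log₂(0.84) = 0.21129
  −(0.16)·log₂(0.16) = 0.42302
Sum: 0.21129 + 0.42302 = 0.6343 bits.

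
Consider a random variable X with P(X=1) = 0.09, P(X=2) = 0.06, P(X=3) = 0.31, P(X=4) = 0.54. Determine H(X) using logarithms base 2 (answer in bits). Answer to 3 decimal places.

1.560 bits

H(X) = −Σ p·log₂ p.
  −(0.09)·log₂(0.09) = 0.3127
  −(0.06)·log₂(0.06) = 0.2435
  −(0.31)·log₂(0.31) = 0.5238
  −(0.54)·log₂(0.54) = 0.4800
Sum: 0.3127 + 0.2435 + 0.5238 + 0.4800 = 1.560 bits.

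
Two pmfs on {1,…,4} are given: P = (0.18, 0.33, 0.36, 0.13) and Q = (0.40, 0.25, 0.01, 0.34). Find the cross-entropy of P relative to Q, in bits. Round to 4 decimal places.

H(P,Q) = −Σ p·log₂ q.
  −0.18·log₂(0.40) = 0.23795
  −0.33·log₂(0.25) = 0.66000
  −0.36·log₂(0.01) = 2.39179
  −0.13·log₂(0.34) = 0.20233
H(P,Q) = 3.4921 bits.

3.4921 bits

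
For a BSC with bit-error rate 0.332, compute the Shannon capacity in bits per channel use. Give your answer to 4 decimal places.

Binary symmetric channel: C = 1 − h₂(ε) where h₂ is the binary entropy function.
h₂(0.332) = −0.332·log₂0.332 − 0.668·log₂0.668 = 0.9170.
C = 1 − 0.9170 = 0.0830 bits per channel use.

0.0830 bits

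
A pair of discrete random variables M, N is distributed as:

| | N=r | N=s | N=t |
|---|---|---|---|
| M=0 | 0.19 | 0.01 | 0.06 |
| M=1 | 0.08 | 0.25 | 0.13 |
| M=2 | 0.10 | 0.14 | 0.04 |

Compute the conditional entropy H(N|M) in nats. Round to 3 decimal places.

0.915 nats

Chain rule: H(N|M) = H(M,N) − H(M).
Marginals: p(M) = (0.2600, 0.4600, 0.2800), p(N) = (0.3700, 0.4000, 0.2300).
H(M,N) = 1.9785 nats; H(M) = 1.0639 nats.
H(N|M) = 1.9785 − 1.0639 = 0.915 nats.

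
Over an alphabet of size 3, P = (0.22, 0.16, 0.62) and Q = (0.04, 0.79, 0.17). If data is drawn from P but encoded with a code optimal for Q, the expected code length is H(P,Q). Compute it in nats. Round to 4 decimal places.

H(P,Q) = −Σ p·ln q.
  −0.22·ln(0.04) = 0.70815
  −0.16·ln(0.79) = 0.03772
  −0.62·ln(0.17) = 1.09861
H(P,Q) = 1.8445 nats.

1.8445 nats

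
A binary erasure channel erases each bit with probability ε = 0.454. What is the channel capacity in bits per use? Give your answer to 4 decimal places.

0.5460 bits

Binary erasure channel: capacity C = 1 − ε.
C = 1 − 0.454 = 0.5460 bits per channel use.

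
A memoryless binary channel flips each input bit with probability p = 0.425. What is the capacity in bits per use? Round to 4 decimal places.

Binary symmetric channel: C = 1 − h₂(ε) where h₂ is the binary entropy function.
h₂(0.425) = −0.425·log₂0.425 − 0.575·log₂0.575 = 0.9837.
C = 1 − 0.9837 = 0.0163 bits per channel use.

0.0163 bits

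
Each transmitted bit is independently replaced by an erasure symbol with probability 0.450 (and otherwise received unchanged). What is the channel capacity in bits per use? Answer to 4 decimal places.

0.5500 bits

Binary erasure channel: capacity C = 1 − ε.
C = 1 − 0.450 = 0.5500 bits per channel use.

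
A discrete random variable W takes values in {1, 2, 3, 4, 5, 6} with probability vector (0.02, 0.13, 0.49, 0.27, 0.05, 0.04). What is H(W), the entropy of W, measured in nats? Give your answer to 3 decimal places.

H(W) = −Σ p·ln p.
  −(0.02)·ln(0.02) = 0.0782
  −(0.13)·ln(0.13) = 0.2652
  −(0.49)·ln(0.49) = 0.3495
  −(0.27)·ln(0.27) = 0.3535
  −(0.05)·ln(0.05) = 0.1498
  −(0.04)·ln(0.04) = 0.1288
Sum: 0.0782 + 0.2652 + 0.3495 + 0.3535 + 0.1498 + 0.1288 = 1.325 nats.

1.325 nats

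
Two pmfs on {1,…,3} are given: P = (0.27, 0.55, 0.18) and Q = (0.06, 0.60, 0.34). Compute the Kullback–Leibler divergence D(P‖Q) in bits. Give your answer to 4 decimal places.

0.3517 bits

D(P‖Q) = Σ p·log₂(p/q).
  0.27·log₂(0.27/0.06) = 0.58588
  0.55·log₂(0.55/0.60) = -0.06904
  0.18·log₂(0.18/0.34) = -0.16516
D(P‖Q) = 0.3517 bits.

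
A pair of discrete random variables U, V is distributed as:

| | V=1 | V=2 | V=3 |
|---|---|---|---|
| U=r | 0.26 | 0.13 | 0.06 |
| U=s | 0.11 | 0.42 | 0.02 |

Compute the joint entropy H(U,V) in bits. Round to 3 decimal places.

H(U,V) = −Σ p(x,y)·log₂ p(x,y) over all 6 cells.
  cell (r,1): −0.26·log₂0.26 = 0.5053
  cell (r,2): −0.13·log₂0.13 = 0.3826
  cell (r,3): −0.06·log₂0.06 = 0.2435
  cell (s,1): −0.11·log₂0.11 = 0.3503
  cell (s,2): −0.42·log₂0.42 = 0.5256
  cell (s,3): −0.02·log₂0.02 = 0.1129
Sum = 2.120 bits.

2.120 bits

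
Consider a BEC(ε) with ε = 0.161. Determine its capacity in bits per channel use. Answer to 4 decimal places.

Binary erasure channel: capacity C = 1 − ε.
C = 1 − 0.161 = 0.8390 bits per channel use.

0.8390 bits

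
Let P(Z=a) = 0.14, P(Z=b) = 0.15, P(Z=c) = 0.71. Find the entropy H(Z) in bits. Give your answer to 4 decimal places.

1.1585 bits

H(Z) = −Σ p·log₂ p.
  −(0.14)·log₂(0.14) = 0.39711
  −(0.15)·log₂(0.15) = 0.41054
  −(0.71)·log₂(0.71) = 0.35082
Sum: 0.39711 + 0.41054 + 0.35082 = 1.1585 bits.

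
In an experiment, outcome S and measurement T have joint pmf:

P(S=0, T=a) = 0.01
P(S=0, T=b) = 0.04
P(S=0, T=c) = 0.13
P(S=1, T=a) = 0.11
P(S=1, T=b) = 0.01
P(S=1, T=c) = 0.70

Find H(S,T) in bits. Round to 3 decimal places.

H(S,T) = −Σ p(x,y)·log₂ p(x,y) over all 6 cells.
  cell (0,a): −0.01·log₂0.01 = 0.0664
  cell (0,b): −0.04·log₂0.04 = 0.1858
  cell (0,c): −0.13·log₂0.13 = 0.3826
  cell (1,a): −0.11·log₂0.11 = 0.3503
  cell (1,b): −0.01·log₂0.01 = 0.0664
  cell (1,c): −0.70·log₂0.70 = 0.3602
Sum = 1.412 bits.

1.412 bits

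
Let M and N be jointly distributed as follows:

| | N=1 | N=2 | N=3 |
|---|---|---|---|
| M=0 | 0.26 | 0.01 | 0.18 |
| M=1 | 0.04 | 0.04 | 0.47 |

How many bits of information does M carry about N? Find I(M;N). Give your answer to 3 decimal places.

Marginals: p(M) = (0.4500, 0.5500), p(N) = (0.3000, 0.0500, 0.6500).
I(M;N) = H(M) + H(N) − H(M,N).
H(M) = 0.9928, H(N) = 1.1412, H(M,N) = 1.9005.
I(M;N) = 0.9928 + 1.1412 − 1.9005 = 0.233 bits.

0.233 bits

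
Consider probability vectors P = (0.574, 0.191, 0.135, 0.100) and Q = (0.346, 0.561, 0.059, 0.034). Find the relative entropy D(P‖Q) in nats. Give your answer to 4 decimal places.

0.3044 nats

D(P‖Q) = Σ p·ln(p/q).
  0.574·ln(0.574/0.346) = 0.29055
  0.191·ln(0.191/0.561) = -0.20579
  0.135·ln(0.135/0.059) = 0.11174
  0.100·ln(0.100/0.034) = 0.10788
D(P‖Q) = 0.3044 nats.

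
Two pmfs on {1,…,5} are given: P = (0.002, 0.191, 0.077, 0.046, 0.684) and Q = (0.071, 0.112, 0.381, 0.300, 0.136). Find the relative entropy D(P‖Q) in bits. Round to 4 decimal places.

D(P‖Q) = Σ p·log₂(p/q).
  0.002·log₂(0.002/0.071) = -0.01030
  0.191·log₂(0.191/0.112) = 0.14708
  0.077·log₂(0.077/0.381) = -0.17763
  0.046·log₂(0.046/0.300) = -0.12444
  0.684·log₂(0.684/0.136) = 1.59399
D(P‖Q) = 1.4287 bits.

1.4287 bits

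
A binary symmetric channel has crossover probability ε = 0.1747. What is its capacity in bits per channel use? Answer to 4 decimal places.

0.3317 bits

Binary symmetric channel: C = 1 − h₂(ε) where h₂ is the binary entropy function.
h₂(0.1747) = −0.1747·log₂0.1747 − 0.8253·log₂0.8253 = 0.6683.
C = 1 − 0.6683 = 0.3317 bits per channel use.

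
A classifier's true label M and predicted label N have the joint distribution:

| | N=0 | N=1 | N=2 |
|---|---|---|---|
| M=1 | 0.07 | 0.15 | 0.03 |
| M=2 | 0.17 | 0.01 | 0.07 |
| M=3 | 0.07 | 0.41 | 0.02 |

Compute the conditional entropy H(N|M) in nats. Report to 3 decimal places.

0.700 nats

Chain rule: H(N|M) = H(M,N) − H(M).
Marginals: p(M) = (0.2500, 0.2500, 0.5000), p(N) = (0.3100, 0.5700, 0.1200).
H(M,N) = 1.7393 nats; H(M) = 1.0397 nats.
H(N|M) = 1.7393 − 1.0397 = 0.700 nats.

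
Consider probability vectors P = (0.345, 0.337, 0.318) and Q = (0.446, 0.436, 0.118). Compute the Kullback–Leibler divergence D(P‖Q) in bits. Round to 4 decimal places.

0.2018 bits

D(P‖Q) = Σ p·log₂(p/q).
  0.345·log₂(0.345/0.446) = -0.12780
  0.337·log₂(0.337/0.436) = -0.12522
  0.318·log₂(0.318/0.118) = 0.45482
D(P‖Q) = 0.2018 bits.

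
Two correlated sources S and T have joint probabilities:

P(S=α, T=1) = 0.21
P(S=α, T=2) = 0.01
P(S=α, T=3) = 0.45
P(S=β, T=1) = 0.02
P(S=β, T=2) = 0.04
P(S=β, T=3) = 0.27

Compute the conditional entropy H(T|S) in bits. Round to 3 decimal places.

0.951 bits

Marginals: p(S) = (0.6700, 0.3300), p(T) = (0.2300, 0.0500, 0.7200).
H(T|S) = Σ p(S) · H(T|S=·).
  S=α: p=0.6700, H(T|S=α) = 1.0008
  S=β: p=0.3300, H(T|S=β) = 0.8510
Weighted sum = 0.951 bits.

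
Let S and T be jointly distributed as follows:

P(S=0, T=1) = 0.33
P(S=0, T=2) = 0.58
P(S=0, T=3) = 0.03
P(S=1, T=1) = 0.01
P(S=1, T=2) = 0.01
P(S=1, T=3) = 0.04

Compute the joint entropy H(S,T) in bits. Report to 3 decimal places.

H(S,T) = −Σ p(x,y)·log₂ p(x,y) over all 6 cells.
  cell (0,1): −0.33·log₂0.33 = 0.5278
  cell (0,2): −0.58·log₂0.58 = 0.4558
  cell (0,3): −0.03·log₂0.03 = 0.1518
  cell (1,1): −0.01·log₂0.01 = 0.0664
  cell (1,2): −0.01·log₂0.01 = 0.0664
  cell (1,3): −0.04·log₂0.04 = 0.1858
Sum = 1.454 bits.

1.454 bits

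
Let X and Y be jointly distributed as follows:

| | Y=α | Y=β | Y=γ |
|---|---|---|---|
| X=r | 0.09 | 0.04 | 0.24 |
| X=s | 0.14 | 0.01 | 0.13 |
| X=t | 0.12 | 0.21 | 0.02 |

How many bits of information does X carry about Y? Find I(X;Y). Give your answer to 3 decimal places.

Marginals: p(X) = (0.3700, 0.2800, 0.3500), p(Y) = (0.3500, 0.2600, 0.3900).
I(X;Y) = Σ p(x,y)·log₂[p(x,y)/(p(x)p(y))].
  (r,α): 0.09·log₂(0.6950) = -0.0472
  (r,β): 0.04·log₂(0.4158) = -0.0506
  (r,γ): 0.24·log₂(1.6632) = 0.1762
  (s,α): 0.14·log₂(1.4286) = 0.0720
  (s,β): 0.01·log₂(0.1374) = -0.0286
  (s,γ): 0.13·log₂(1.1905) = 0.0327
  (t,α): 0.12·log₂(0.9796) = -0.0036
  (t,β): 0.21·log₂(2.3077) = 0.2534
  (t,γ): 0.02·log₂(0.1465) = -0.0554
Sum = 0.349 bits.

0.349 bits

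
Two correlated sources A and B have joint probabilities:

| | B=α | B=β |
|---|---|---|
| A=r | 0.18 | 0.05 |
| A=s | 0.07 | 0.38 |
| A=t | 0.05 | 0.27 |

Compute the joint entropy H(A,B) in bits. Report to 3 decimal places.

2.187 bits

H(A,B) = −Σ p(x,y)·log₂ p(x,y) over all 6 cells.
  cell (r,α): −0.18·log₂0.18 = 0.4453
  cell (r,β): −0.05·log₂0.05 = 0.2161
  cell (s,α): −0.07·log₂0.07 = 0.2686
  cell (s,β): −0.38·log₂0.38 = 0.5305
  cell (t,α): −0.05·log₂0.05 = 0.2161
  cell (t,β): −0.27·log₂0.27 = 0.5100
Sum = 2.187 bits.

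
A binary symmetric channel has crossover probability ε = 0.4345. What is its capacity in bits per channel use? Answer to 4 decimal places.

Binary symmetric channel: C = 1 − h₂(ε) where h₂ is the binary entropy function.
h₂(0.4345) = −0.4345·log₂0.4345 − 0.5655·log₂0.5655 = 0.9876.
C = 1 − 0.9876 = 0.0124 bits per channel use.

0.0124 bits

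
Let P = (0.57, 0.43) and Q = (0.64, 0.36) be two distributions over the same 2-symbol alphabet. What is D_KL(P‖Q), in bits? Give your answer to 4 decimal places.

0.0150 bits

D(P‖Q) = Σ p·log₂(p/q).
  0.57·log₂(0.57/0.64) = -0.09525
  0.43·log₂(0.43/0.36) = 0.11023
D(P‖Q) = 0.0150 bits.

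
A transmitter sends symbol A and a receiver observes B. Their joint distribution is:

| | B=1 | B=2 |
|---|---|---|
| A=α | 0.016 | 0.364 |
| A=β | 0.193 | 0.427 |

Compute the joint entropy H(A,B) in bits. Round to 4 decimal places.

1.6084 bits

H(A,B) = −Σ p(x,y)·log₂ p(x,y) over all 4 cells.
  cell (α,1): −0.016·log₂0.016 = 0.09545
  cell (α,2): −0.364·log₂0.364 = 0.53071
  cell (β,1): −0.193·log₂0.193 = 0.45805
  cell (β,2): −0.427·log₂0.427 = 0.52422
Sum = 1.6084 bits.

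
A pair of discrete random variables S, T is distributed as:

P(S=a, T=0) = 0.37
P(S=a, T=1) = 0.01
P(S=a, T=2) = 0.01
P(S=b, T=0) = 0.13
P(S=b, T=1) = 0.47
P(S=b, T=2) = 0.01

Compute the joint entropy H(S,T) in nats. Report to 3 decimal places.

1.126 nats

H(S,T) = −Σ p(x,y)·ln p(x,y) over all 6 cells.
  cell (a,0): −0.37·ln0.37 = 0.3679
  cell (a,1): −0.01·ln0.01 = 0.0461
  cell (a,2): −0.01·ln0.01 = 0.0461
  cell (b,0): −0.13·ln0.13 = 0.2652
  cell (b,1): −0.47·ln0.47 = 0.3549
  cell (b,2): −0.01·ln0.01 = 0.0461
Sum = 1.126 nats.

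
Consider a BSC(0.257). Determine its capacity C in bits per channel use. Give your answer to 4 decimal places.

0.1778 bits

Binary symmetric channel: C = 1 − h₂(ε) where h₂ is the binary entropy function.
h₂(0.257) = −0.257·log₂0.257 − 0.743·log₂0.743 = 0.8222.
C = 1 − 0.8222 = 0.1778 bits per channel use.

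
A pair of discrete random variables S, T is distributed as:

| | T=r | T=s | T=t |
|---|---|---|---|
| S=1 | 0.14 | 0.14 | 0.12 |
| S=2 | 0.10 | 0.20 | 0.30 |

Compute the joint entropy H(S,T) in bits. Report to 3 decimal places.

H(S,T) = −Σ p(x,y)·log₂ p(x,y) over all 6 cells.
  cell (1,r): −0.14·log₂0.14 = 0.3971
  cell (1,s): −0.14·log₂0.14 = 0.3971
  cell (1,t): −0.12·log₂0.12 = 0.3671
  cell (2,r): −0.10·log₂0.10 = 0.3322
  cell (2,s): −0.20·log₂0.20 = 0.4644
  cell (2,t): −0.30·log₂0.30 = 0.5211
Sum = 2.479 bits.

2.479 bits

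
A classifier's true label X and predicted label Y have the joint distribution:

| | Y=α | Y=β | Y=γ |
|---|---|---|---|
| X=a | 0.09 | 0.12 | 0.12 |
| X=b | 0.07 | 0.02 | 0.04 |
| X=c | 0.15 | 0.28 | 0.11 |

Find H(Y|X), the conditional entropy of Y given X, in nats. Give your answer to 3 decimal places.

1.039 nats

Chain rule: H(Y|X) = H(X,Y) − H(X).
Marginals: p(X) = (0.3300, 0.1300, 0.5400), p(Y) = (0.3100, 0.4200, 0.2700).
H(X,Y) = 2.0025 nats; H(X) = 0.9638 nats.
H(Y|X) = 2.0025 − 0.9638 = 1.039 nats.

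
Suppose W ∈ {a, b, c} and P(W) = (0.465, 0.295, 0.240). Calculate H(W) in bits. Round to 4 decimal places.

1.5274 bits

H(W) = −Σ p·log₂ p.
  −(0.465)·log₂(0.465) = 0.51368
  −(0.295)·log₂(0.295) = 0.51956
  −(0.240)·log₂(0.240) = 0.49413
Sum: 0.51368 + 0.51956 + 0.49413 = 1.5274 bits.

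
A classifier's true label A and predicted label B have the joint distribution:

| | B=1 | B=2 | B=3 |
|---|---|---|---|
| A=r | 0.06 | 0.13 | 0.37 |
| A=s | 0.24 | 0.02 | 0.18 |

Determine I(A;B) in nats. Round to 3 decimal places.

0.129 nats

Marginals: p(A) = (0.5600, 0.4400), p(B) = (0.3000, 0.1500, 0.5500).
I(A;B) = H(A) + H(B) − H(A,B).
H(A) = 0.6859, H(B) = 0.9746, H(A,B) = 1.5313.
I(A;B) = 0.6859 + 0.9746 − 1.5313 = 0.129 nats.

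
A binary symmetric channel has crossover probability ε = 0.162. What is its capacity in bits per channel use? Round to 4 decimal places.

Binary symmetric channel: C = 1 − h₂(ε) where h₂ is the binary entropy function.
h₂(0.162) = −0.162·log₂0.162 − 0.838·log₂0.838 = 0.6391.
C = 1 − 0.6391 = 0.3609 bits per channel use.

0.3609 bits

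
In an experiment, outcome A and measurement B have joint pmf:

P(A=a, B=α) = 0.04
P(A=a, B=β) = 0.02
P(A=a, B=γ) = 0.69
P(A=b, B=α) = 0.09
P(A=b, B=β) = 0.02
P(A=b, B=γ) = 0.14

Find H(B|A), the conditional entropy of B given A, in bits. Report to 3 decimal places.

0.679 bits

Marginals: p(A) = (0.7500, 0.2500), p(B) = (0.1300, 0.0400, 0.8300).
H(B|A) = Σ p(A) · H(B|A=·).
  A=a: p=0.7500, H(B|A=a) = 0.4756
  A=b: p=0.2500, H(B|A=b) = 1.2906
Weighted sum = 0.679 bits.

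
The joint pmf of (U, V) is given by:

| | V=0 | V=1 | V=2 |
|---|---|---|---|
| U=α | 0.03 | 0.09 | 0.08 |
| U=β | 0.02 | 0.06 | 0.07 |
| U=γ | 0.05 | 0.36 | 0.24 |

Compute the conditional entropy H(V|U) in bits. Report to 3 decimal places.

1.343 bits

Chain rule: H(V|U) = H(U,V) − H(U).
Marginals: p(U) = (0.2000, 0.1500, 0.6500), p(V) = (0.1000, 0.5100, 0.3900).
H(U,V) = 2.6217 bits; H(U) = 1.2789 bits.
H(V|U) = 2.6217 − 1.2789 = 1.343 bits.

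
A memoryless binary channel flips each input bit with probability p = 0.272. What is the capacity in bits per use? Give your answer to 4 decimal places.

0.1557 bits

Binary symmetric channel: C = 1 − h₂(ε) where h₂ is the binary entropy function.
h₂(0.272) = −0.272·log₂0.272 − 0.728·log₂0.728 = 0.8443.
C = 1 − 0.8443 = 0.1557 bits per channel use.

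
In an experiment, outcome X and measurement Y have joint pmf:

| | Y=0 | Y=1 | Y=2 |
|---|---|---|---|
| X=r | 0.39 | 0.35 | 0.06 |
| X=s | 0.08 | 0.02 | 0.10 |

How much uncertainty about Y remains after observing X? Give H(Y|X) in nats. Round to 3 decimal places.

0.914 nats

Marginals: p(X) = (0.8000, 0.2000), p(Y) = (0.4700, 0.3700, 0.1600).
H(Y|X) = Σ p(X) · H(Y|X=·).
  X=r: p=0.8000, H(Y|X=r) = 0.9062
  X=s: p=0.2000, H(Y|X=s) = 0.9433
Weighted sum = 0.914 nats.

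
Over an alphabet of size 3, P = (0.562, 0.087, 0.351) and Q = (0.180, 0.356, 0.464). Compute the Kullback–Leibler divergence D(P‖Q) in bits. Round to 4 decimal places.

D(P‖Q) = Σ p·log₂(p/q).
  0.562·log₂(0.562/0.180) = 0.92313
  0.087·log₂(0.087/0.356) = -0.17685
  0.351·log₂(0.351/0.464) = -0.14133
D(P‖Q) = 0.6049 bits.

0.6049 bits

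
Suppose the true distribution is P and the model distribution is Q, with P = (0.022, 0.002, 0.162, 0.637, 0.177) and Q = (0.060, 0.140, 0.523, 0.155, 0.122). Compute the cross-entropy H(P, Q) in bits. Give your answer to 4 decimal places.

H(P,Q) = −Σ p·log₂ q.
  −0.022·log₂(0.060) = 0.08930
  −0.002·log₂(0.140) = 0.00567
  −0.162·log₂(0.523) = 0.15149
  −0.637·log₂(0.155) = 1.71331
  −0.177·log₂(0.122) = 0.53720
H(P,Q) = 2.4970 bits.

2.4970 bits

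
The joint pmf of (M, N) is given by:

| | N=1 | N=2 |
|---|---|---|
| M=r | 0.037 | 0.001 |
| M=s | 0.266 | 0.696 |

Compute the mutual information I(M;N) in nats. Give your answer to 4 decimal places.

Marginals: p(M) = (0.0380, 0.9620), p(N) = (0.3030, 0.6970).
I(M;N) = H(M) + H(N) − H(M,N).
H(M) = 0.1615, H(N) = 0.6134, H(M,N) = 0.7334.
I(M;N) = 0.1615 + 0.6134 − 0.7334 = 0.0415 nats.

0.0415 nats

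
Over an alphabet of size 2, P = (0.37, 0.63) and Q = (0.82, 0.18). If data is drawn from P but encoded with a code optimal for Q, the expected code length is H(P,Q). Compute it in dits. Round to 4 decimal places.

0.5011 dits

H(P,Q) = −Σ p·log₁₀ q.
  −0.37·log₁₀(0.82) = 0.03189
  −0.63·log₁₀(0.18) = 0.46918
H(P,Q) = 0.5011 dits.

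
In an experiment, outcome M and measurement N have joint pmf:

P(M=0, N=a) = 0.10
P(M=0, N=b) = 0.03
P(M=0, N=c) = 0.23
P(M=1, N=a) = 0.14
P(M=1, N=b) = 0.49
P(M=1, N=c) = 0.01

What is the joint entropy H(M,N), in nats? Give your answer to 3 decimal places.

H(M,N) = −Σ p(x,y)·ln p(x,y) over all 6 cells.
  cell (0,a): −0.10·ln0.10 = 0.2303
  cell (0,b): −0.03·ln0.03 = 0.1052
  cell (0,c): −0.23·ln0.23 = 0.3380
  cell (1,a): −0.14·ln0.14 = 0.2753
  cell (1,b): −0.49·ln0.49 = 0.3495
  cell (1,c): −0.01·ln0.01 = 0.0461
Sum = 1.344 nats.

1.344 nats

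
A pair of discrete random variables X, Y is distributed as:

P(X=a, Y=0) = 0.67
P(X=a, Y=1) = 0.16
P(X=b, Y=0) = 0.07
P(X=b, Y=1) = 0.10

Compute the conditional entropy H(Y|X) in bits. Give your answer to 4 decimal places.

0.7532 bits

Chain rule: H(Y|X) = H(X,Y) − H(X).
Marginals: p(X) = (0.8300, 0.1700), p(Y) = (0.7400, 0.2600).
H(X,Y) = 1.4109 bits; H(X) = 0.6577 bits.
H(Y|X) = 1.4109 − 0.6577 = 0.7532 bits.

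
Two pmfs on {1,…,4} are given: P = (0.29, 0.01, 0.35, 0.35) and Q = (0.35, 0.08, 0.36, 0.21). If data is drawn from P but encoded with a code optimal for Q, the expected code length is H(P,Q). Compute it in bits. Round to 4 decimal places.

H(P,Q) = −Σ p·log₂ q.
  −0.29·log₂(0.35) = 0.43923
  −0.01·log₂(0.08) = 0.03644
  −0.35·log₂(0.36) = 0.51588
  −0.35·log₂(0.21) = 0.78804
H(P,Q) = 1.7796 bits.

1.7796 bits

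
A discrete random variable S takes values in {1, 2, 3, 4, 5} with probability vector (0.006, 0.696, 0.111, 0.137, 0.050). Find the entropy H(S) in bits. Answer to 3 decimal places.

H(S) = −Σ p·log₂ p.
  −(0.006)·log₂(0.006) = 0.0443
  −(0.696)·log₂(0.696) = 0.3639
  −(0.111)·log₂(0.111) = 0.3520
  −(0.137)·log₂(0.137) = 0.3929
  −(0.050)·log₂(0.050) = 0.2161
Sum: 0.0443 + 0.3639 + 0.3520 + 0.3929 + 0.2161 = 1.369 bits.

1.369 bits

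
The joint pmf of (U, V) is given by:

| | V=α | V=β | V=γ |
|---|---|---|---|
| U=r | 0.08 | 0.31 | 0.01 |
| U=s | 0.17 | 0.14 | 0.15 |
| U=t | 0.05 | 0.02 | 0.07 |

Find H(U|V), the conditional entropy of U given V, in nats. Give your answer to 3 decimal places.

0.832 nats

Chain rule: H(U|V) = H(U,V) − H(V).
Marginals: p(U) = (0.4000, 0.4600, 0.1400), p(V) = (0.3000, 0.4700, 0.2300).
H(U,V) = 1.8864 nats; H(V) = 1.0541 nats.
H(U|V) = 1.8864 − 1.0541 = 0.832 nats.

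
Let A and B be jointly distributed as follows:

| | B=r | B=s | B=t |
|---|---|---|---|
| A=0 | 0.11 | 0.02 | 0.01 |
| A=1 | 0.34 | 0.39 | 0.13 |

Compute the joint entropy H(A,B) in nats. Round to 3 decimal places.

H(A,B) = −Σ p(x,y)·ln p(x,y) over all 6 cells.
  cell (0,r): −0.11·ln0.11 = 0.2428
  cell (0,s): −0.02·ln0.02 = 0.0782
  cell (0,t): −0.01·ln0.01 = 0.0461
  cell (1,r): −0.34·ln0.34 = 0.3668
  cell (1,s): −0.39·ln0.39 = 0.3672
  cell (1,t): −0.13·ln0.13 = 0.2652
Sum = 1.366 nats.

1.366 nats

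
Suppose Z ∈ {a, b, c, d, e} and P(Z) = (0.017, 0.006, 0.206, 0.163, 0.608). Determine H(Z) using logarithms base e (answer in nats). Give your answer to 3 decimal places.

H(Z) = −Σ p·ln p.
  −(0.017)·ln(0.017) = 0.0693
  −(0.006)·ln(0.006) = 0.0307
  −(0.206)·ln(0.206) = 0.3255
  −(0.163)·ln(0.163) = 0.2957
  −(0.608)·ln(0.608) = 0.3025
Sum: 0.0693 + 0.0307 + 0.3255 + 0.2957 + 0.3025 = 1.024 nats.

1.024 nats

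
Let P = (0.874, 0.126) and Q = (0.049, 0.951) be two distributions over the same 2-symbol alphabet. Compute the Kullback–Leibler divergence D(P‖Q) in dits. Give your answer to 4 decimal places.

D(P‖Q) = Σ p·log₁₀(p/q).
  0.874·log₁₀(0.874/0.049) = 1.09365
  0.126·log₁₀(0.126/0.951) = -0.11060
D(P‖Q) = 0.9830 dits.

0.9830 dits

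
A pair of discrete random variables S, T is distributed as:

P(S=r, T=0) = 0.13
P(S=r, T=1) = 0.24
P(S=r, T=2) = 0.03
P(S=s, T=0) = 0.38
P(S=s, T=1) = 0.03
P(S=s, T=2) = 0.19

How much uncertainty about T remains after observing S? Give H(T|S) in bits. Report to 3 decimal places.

Marginals: p(S) = (0.4000, 0.6000), p(T) = (0.5100, 0.2700, 0.2200).
H(T|S) = Σ p(S) · H(T|S=·).
  S=r: p=0.4000, H(T|S=r) = 1.2494
  S=s: p=0.6000, H(T|S=s) = 1.1588
Weighted sum = 1.195 bits.

1.195 bits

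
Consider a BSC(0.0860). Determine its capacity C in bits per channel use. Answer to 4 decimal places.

0.5770 bits

Binary symmetric channel: C = 1 − h₂(ε) where h₂ is the binary entropy function.
h₂(0.0860) = −0.0860·log₂0.0860 − 0.9140·log₂0.9140 = 0.4230.
C = 1 − 0.4230 = 0.5770 bits per channel use.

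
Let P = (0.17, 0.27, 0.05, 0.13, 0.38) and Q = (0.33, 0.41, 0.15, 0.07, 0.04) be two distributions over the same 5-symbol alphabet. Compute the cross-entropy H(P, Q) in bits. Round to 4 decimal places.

3.0195 bits

H(P,Q) = −Σ p·log₂ q.
  −0.17·log₂(0.33) = 0.27191
  −0.27·log₂(0.41) = 0.34730
  −0.05·log₂(0.15) = 0.13685
  −0.13·log₂(0.07) = 0.49875
  −0.38·log₂(0.04) = 1.76467
H(P,Q) = 3.0195 bits.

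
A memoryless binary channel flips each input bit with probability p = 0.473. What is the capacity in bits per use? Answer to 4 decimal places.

0.0021 bits

Binary symmetric channel: C = 1 − h₂(ε) where h₂ is the binary entropy function.
h₂(0.473) = −0.473·log₂0.473 − 0.527·log₂0.527 = 0.9979.
C = 1 − 0.9979 = 0.0021 bits per channel use.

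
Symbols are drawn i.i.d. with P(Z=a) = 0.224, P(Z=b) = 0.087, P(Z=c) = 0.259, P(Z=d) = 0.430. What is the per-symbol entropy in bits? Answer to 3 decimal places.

H(Z) = −Σ p·log₂ p.
  −(0.224)·log₂(0.224) = 0.4835
  −(0.087)·log₂(0.087) = 0.3065
  −(0.259)·log₂(0.259) = 0.5048
  −(0.430)·log₂(0.430) = 0.5236
Sum: 0.4835 + 0.3065 + 0.5048 + 0.5236 = 1.818 bits.

1.818 bits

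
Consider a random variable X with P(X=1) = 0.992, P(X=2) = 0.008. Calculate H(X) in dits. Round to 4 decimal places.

0.0202 dits

H(X) = −Σ p·log₁₀ p.
  −(0.992)·log₁₀(0.992) = 0.00346
  −(0.008)·log₁₀(0.008) = 0.01678
Sum: 0.00346 + 0.01678 = 0.0202 dits.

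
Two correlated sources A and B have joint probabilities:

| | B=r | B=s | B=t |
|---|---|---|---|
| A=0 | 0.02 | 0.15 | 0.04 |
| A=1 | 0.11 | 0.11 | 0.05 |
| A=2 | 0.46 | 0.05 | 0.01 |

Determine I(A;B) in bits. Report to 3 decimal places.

0.355 bits

Marginals: p(A) = (0.2100, 0.2700, 0.5200), p(B) = (0.5900, 0.3100, 0.1000).
I(A;B) = H(A) + H(B) − H(A,B).
H(A) = 1.4734, H(B) = 1.3051, H(A,B) = 2.4237.
I(A;B) = 1.4734 + 1.3051 − 2.4237 = 0.355 bits.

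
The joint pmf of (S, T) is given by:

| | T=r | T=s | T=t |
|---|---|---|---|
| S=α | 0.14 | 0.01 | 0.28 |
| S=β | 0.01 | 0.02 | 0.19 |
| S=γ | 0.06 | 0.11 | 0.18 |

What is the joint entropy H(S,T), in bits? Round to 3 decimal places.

H(S,T) = −Σ p(x,y)·log₂ p(x,y) over all 9 cells.
  cell (α,r): −0.14·log₂0.14 = 0.3971
  cell (α,s): −0.01·log₂0.01 = 0.0664
  cell (α,t): −0.28·log₂0.28 = 0.5142
  cell (β,r): −0.01·log₂0.01 = 0.0664
  cell (β,s): −0.02·log₂0.02 = 0.1129
  cell (β,t): −0.19·log₂0.19 = 0.4552
  cell (γ,r): −0.06·log₂0.06 = 0.2435
  cell (γ,s): −0.11·log₂0.11 = 0.3503
  cell (γ,t): −0.18·log₂0.18 = 0.4453
Sum = 2.651 bits.

2.651 bits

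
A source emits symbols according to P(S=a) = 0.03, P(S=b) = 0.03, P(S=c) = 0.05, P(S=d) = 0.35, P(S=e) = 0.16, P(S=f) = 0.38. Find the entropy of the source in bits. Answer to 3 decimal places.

H(S) = −Σ p·log₂ p.
  −(0.03)·log₂(0.03) = 0.1518
  −(0.03)·log₂(0.03) = 0.1518
  −(0.05)·log₂(0.05) = 0.2161
  −(0.35)·log₂(0.35) = 0.5301
  −(0.16)·log₂(0.16) = 0.4230
  −(0.38)·log₂(0.38) = 0.5305
Sum: 0.1518 + 0.1518 + 0.2161 + 0.5301 + 0.4230 + 0.5305 = 2.003 bits.

2.003 bits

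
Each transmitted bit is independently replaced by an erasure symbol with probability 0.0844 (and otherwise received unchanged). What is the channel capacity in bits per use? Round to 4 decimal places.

Binary erasure channel: capacity C = 1 − ε.
C = 1 − 0.0844 = 0.9156 bits per channel use.

0.9156 bits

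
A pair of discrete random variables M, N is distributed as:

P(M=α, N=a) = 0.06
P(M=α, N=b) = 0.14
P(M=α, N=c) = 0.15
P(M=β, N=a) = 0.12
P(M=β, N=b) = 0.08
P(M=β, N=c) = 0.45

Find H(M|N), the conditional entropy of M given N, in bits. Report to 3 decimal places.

Chain rule: H(M|N) = H(M,N) − H(N).
Marginals: p(M) = (0.3500, 0.6500), p(N) = (0.1800, 0.2200, 0.6000).
H(M,N) = 2.2282 bits; H(N) = 1.3681 bits.
H(M|N) = 2.2282 − 1.3681 = 0.860 bits.

0.860 bits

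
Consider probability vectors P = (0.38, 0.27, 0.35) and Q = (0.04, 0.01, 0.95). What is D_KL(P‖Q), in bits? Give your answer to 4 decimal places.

2.0138 bits

D(P‖Q) = Σ p·log₂(p/q).
  0.38·log₂(0.38/0.04) = 1.23421
  0.27·log₂(0.27/0.01) = 1.28382
  0.35·log₂(0.35/0.95) = -0.50420
D(P‖Q) = 2.0138 bits.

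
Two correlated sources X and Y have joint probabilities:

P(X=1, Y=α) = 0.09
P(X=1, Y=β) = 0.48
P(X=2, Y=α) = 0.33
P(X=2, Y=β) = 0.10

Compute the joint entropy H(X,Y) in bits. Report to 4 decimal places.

1.6809 bits

H(X,Y) = −Σ p(x,y)·log₂ p(x,y) over all 4 cells.
  cell (1,α): −0.09·log₂0.09 = 0.31265
  cell (1,β): −0.48·log₂0.48 = 0.50827
  cell (2,α): −0.33·log₂0.33 = 0.52782
  cell (2,β): −0.10·log₂0.10 = 0.33219
Sum = 1.6809 bits.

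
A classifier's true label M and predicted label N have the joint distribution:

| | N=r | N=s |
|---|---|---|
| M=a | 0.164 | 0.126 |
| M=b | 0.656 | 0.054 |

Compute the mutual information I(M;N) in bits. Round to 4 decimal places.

0.1181 bits

Marginals: p(M) = (0.2900, 0.7100), p(N) = (0.8200, 0.1800).
I(M;N) = H(M) + H(N) − H(M,N).
H(M) = 0.8687, H(N) = 0.6801, H(M,N) = 1.4307.
I(M;N) = 0.8687 + 0.6801 − 1.4307 = 0.1181 bits.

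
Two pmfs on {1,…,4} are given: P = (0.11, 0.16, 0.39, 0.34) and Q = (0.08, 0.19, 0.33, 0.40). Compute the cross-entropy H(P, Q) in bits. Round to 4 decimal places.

H(P,Q) = −Σ p·log₂ q.
  −0.11·log₂(0.08) = 0.40082
  −0.16·log₂(0.19) = 0.38335
  −0.39·log₂(0.33) = 0.62379
  −0.34·log₂(0.40) = 0.44946
H(P,Q) = 1.8574 bits.

1.8574 bits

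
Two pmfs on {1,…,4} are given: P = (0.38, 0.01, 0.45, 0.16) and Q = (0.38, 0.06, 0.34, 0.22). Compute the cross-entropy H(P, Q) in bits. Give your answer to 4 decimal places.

H(P,Q) = −Σ p·log₂ q.
  −0.38·log₂(0.38) = 0.53045
  −0.01·log₂(0.06) = 0.04059
  −0.45·log₂(0.34) = 0.70038
  −0.16·log₂(0.22) = 0.34951
H(P,Q) = 1.6209 bits.

1.6209 bits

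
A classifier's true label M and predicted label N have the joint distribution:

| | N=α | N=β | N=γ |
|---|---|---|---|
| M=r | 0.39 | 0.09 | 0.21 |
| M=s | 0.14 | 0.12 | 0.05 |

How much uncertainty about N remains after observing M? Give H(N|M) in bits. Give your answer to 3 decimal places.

Chain rule: H(N|M) = H(M,N) − H(M).
Marginals: p(M) = (0.6900, 0.3100), p(N) = (0.5300, 0.2100, 0.2600).
H(M,N) = 2.2955 bits; H(M) = 0.8932 bits.
H(N|M) = 2.2955 − 0.8932 = 1.402 bits.

1.402 bits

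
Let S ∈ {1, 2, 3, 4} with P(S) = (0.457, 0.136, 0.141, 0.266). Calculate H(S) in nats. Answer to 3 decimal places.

1.258 nats

H(S) = −Σ p·ln p.
  −(0.457)·ln(0.457) = 0.3579
  −(0.136)·ln(0.136) = 0.2713
  −(0.141)·ln(0.141) = 0.2762
  −(0.266)·ln(0.266) = 0.3523
Sum: 0.3579 + 0.2713 + 0.2762 + 0.3523 = 1.258 nats.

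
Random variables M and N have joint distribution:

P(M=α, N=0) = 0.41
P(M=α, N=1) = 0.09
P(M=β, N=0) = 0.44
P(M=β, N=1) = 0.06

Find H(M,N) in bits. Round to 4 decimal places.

H(M,N) = −Σ p(x,y)·log₂ p(x,y) over all 4 cells.
  cell (α,0): −0.41·log₂0.41 = 0.52738
  cell (α,1): −0.09·log₂0.09 = 0.31265
  cell (β,0): −0.44·log₂0.44 = 0.52115
  cell (β,1): −0.06·log₂0.06 = 0.24353
Sum = 1.6047 bits.

1.6047 bits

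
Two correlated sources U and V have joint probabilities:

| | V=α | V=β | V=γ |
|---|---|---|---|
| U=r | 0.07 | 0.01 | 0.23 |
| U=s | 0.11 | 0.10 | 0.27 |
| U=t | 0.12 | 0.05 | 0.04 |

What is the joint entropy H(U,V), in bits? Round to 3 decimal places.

2.784 bits

H(U,V) = −Σ p(x,y)·log₂ p(x,y) over all 9 cells.
  cell (r,α): −0.07·log₂0.07 = 0.2686
  cell (r,β): −0.01·log₂0.01 = 0.0664
  cell (r,γ): −0.23·log₂0.23 = 0.4877
  cell (s,α): −0.11·log₂0.11 = 0.3503
  cell (s,β): −0.10·log₂0.10 = 0.3322
  cell (s,γ): −0.27·log₂0.27 = 0.5100
  cell (t,α): −0.12·log₂0.12 = 0.3671
  cell (t,β): −0.05·log₂0.05 = 0.2161
  cell (t,γ): −0.04·log₂0.04 = 0.1858
Sum = 2.784 bits.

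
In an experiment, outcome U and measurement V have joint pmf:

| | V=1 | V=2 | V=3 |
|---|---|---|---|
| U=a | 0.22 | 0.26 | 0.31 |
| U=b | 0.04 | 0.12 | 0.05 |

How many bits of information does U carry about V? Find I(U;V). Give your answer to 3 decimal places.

0.029 bits

Marginals: p(U) = (0.7900, 0.2100), p(V) = (0.2600, 0.3800, 0.3600).
I(U;V) = Σ p(x,y)·log₂[p(x,y)/(p(x)p(y))].
  (a,1): 0.22·log₂(1.0711) = 0.0218
  (a,2): 0.26·log₂(0.8661) = -0.0539
  (a,3): 0.31·log₂(1.0900) = 0.0385
  (b,1): 0.04·log₂(0.7326) = -0.0180
  (b,2): 0.12·log₂(1.5038) = 0.0706
  (b,3): 0.05·log₂(0.6614) = -0.0298
Sum = 0.029 bits.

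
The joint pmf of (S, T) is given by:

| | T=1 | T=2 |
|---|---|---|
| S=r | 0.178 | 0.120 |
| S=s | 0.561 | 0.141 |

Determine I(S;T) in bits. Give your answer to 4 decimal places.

Marginals: p(S) = (0.2980, 0.7020), p(T) = (0.7390, 0.2610).
I(S;T) = H(S) + H(T) − H(S,T).
H(S) = 0.8788, H(T) = 0.8283, H(S,T) = 1.6766.
I(S;T) = 0.8788 + 0.8283 − 1.6766 = 0.0305 bits.

0.0305 bits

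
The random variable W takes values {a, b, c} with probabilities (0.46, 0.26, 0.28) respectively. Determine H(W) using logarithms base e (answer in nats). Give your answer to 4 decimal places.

1.0639 nats

H(W) = −Σ p·ln p.
  −(0.46)·ln(0.46) = 0.35720
  −(0.26)·ln(0.26) = 0.35024
  −(0.28)·ln(0.28) = 0.35643
Sum: 0.35720 + 0.35024 + 0.35643 = 1.0639 nats.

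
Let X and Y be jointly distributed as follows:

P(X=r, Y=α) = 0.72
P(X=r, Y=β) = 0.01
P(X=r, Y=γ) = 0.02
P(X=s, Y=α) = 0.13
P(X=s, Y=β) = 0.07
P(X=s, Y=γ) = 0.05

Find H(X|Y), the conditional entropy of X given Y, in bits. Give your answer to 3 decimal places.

Chain rule: H(X|Y) = H(X,Y) − H(Y).
Marginals: p(X) = (0.7500, 0.2500), p(Y) = (0.8500, 0.0800, 0.0700).
H(X,Y) = 1.3878 bits; H(Y) = 0.7594 bits.
H(X|Y) = 1.3878 − 0.7594 = 0.628 bits.

0.628 bits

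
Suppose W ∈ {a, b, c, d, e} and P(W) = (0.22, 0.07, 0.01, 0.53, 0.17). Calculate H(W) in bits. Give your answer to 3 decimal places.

H(W) = −Σ p·log₂ p.
  −(0.22)·log₂(0.22) = 0.4806
  −(0.07)·log₂(0.07) = 0.2686
  −(0.01)·log₂(0.01) = 0.0664
  −(0.53)·log₂(0.53) = 0.4854
  −(0.17)·log₂(0.17) = 0.4346
Sum: 0.4806 + 0.2686 + 0.0664 + 0.4854 + 0.4346 = 1.736 bits.

1.736 bits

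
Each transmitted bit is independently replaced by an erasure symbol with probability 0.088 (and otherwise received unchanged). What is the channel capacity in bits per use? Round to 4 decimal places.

0.9120 bits

Binary erasure channel: capacity C = 1 − ε.
C = 1 − 0.088 = 0.9120 bits per channel use.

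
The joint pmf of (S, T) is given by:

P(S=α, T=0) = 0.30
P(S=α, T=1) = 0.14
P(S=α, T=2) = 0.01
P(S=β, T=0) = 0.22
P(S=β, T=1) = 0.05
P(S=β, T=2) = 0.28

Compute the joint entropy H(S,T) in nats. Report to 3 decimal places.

H(S,T) = −Σ p(x,y)·ln p(x,y) over all 6 cells.
  cell (α,0): −0.30·ln0.30 = 0.3612
  cell (α,1): −0.14·ln0.14 = 0.2753
  cell (α,2): −0.01·ln0.01 = 0.0461
  cell (β,0): −0.22·ln0.22 = 0.3331
  cell (β,1): −0.05·ln0.05 = 0.1498
  cell (β,2): −0.28·ln0.28 = 0.3564
Sum = 1.522 nats.

1.522 nats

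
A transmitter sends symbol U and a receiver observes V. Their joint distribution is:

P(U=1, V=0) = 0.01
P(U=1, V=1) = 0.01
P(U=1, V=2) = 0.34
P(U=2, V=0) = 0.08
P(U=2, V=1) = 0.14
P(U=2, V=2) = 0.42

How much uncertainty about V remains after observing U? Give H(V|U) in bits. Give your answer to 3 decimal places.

Marginals: p(U) = (0.3600, 0.6400), p(V) = (0.0900, 0.1500, 0.7600).
H(V|U) = Σ p(U) · H(V|U=·).
  U=1: p=0.3600, H(V|U=1) = 0.3651
  U=2: p=0.6400, H(V|U=2) = 1.2534
Weighted sum = 0.934 bits.

0.934 bits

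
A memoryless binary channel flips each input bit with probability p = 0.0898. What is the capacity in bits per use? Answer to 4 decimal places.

0.5642 bits

Binary symmetric channel: C = 1 − h₂(ε) where h₂ is the binary entropy function.
h₂(0.0898) = −0.0898·log₂0.0898 − 0.9102·log₂0.9102 = 0.4358.
C = 1 − 0.4358 = 0.5642 bits per channel use.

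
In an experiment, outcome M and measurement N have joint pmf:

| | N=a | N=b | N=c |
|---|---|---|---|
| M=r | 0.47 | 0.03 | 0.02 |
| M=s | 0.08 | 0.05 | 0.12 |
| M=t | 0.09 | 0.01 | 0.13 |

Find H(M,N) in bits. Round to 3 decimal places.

2.413 bits

H(M,N) = −Σ p(x,y)·log₂ p(x,y) over all 9 cells.
  cell (r,a): −0.47·log₂0.47 = 0.5120
  cell (r,b): −0.03·log₂0.03 = 0.1518
  cell (r,c): −0.02·log₂0.02 = 0.1129
  cell (s,a): −0.08·log₂0.08 = 0.2915
  cell (s,b): −0.05·log₂0.05 = 0.2161
  cell (s,c): −0.12·log₂0.12 = 0.3671
  cell (t,a): −0.09·log₂0.09 = 0.3127
  cell (t,b): −0.01·log₂0.01 = 0.0664
  cell (t,c): −0.13·log₂0.13 = 0.3826
Sum = 2.413 bits.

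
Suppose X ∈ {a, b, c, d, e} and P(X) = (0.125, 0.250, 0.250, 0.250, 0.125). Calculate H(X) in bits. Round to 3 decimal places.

2.250 bits

H(X) = −Σ p·log₂ p.
  −(0.125)·log₂(0.125) = 0.3750
  −(0.250)·log₂(0.250) = 0.5000
  −(0.250)·log₂(0.250) = 0.5000
  −(0.250)·log₂(0.250) = 0.5000
  −(0.125)·log₂(0.125) = 0.3750
Sum: 0.3750 + 0.5000 + 0.5000 + 0.5000 + 0.3750 = 2.250 bits.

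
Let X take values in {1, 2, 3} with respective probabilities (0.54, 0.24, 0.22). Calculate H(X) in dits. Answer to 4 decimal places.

0.4379 dits

H(X) = −Σ p·log₁₀ p.
  −(0.54)·log₁₀(0.54) = 0.14451
  −(0.24)·log₁₀(0.24) = 0.14875
  −(0.22)·log₁₀(0.22) = 0.14467
Sum: 0.14451 + 0.14875 + 0.14467 = 0.4379 dits.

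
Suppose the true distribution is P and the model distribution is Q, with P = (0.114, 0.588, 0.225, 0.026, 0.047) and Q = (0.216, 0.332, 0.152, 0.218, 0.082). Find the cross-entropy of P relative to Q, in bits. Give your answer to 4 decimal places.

2.0256 bits

H(P,Q) = −Σ p·log₂ q.
  −0.114·log₂(0.216) = 0.25204
  −0.588·log₂(0.332) = 0.93536
  −0.225·log₂(0.152) = 0.61152
  −0.026·log₂(0.218) = 0.05714
  −0.047·log₂(0.082) = 0.16959
H(P,Q) = 2.0256 bits.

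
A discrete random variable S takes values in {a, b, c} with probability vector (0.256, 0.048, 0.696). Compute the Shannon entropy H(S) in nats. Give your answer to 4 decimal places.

H(S) = −Σ p·ln p.
  −(0.256)·ln(0.256) = 0.34882
  −(0.048)·ln(0.048) = 0.14575
  −(0.696)·ln(0.696) = 0.25223
Sum: 0.34882 + 0.14575 + 0.25223 = 0.7468 nats.

0.7468 nats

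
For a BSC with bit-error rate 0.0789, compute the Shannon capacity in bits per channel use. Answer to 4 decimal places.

Binary symmetric channel: C = 1 − h₂(ε) where h₂ is the binary entropy function.
h₂(0.0789) = −0.0789·log₂0.0789 − 0.9211·log₂0.9211 = 0.3983.
C = 1 − 0.3983 = 0.6017 bits per channel use.

0.6017 bits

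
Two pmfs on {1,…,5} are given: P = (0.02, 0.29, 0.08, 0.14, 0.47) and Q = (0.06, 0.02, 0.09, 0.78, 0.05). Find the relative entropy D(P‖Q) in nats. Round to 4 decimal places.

1.5568 nats

D(P‖Q) = Σ p·ln(p/q).
  0.02·ln(0.02/0.06) = -0.02197
  0.29·ln(0.29/0.02) = 0.77550
  0.08·ln(0.08/0.09) = -0.00942
  0.14·ln(0.14/0.78) = -0.24047
  0.47·ln(0.47/0.05) = 1.05313
D(P‖Q) = 1.5568 nats.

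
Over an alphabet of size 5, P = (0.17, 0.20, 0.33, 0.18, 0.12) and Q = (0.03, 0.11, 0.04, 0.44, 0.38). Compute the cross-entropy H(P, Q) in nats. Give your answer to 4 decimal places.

H(P,Q) = −Σ p·ln q.
  −0.17·ln(0.03) = 0.59611
  −0.20·ln(0.11) = 0.44145
  −0.33·ln(0.04) = 1.06223
  −0.18·ln(0.44) = 0.14778
  −0.12·ln(0.38) = 0.11611
H(P,Q) = 2.3637 nats.

2.3637 nats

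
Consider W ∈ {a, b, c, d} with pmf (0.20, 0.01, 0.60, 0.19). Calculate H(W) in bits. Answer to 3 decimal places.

1.428 bits

H(W) = −Σ p·log₂ p.
  −(0.20)·log₂(0.20) = 0.4644
  −(0.01)·log₂(0.01) = 0.0664
  −(0.60)·log₂(0.60) = 0.4422
  −(0.19)·log₂(0.19) = 0.4552
Sum: 0.4644 + 0.0664 + 0.4422 + 0.4552 = 1.428 bits.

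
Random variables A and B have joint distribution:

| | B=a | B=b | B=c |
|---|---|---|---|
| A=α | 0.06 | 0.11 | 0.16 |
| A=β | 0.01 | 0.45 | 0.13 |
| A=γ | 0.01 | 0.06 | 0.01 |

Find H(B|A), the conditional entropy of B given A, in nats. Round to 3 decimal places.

Marginals: p(A) = (0.3300, 0.5900, 0.0800), p(B) = (0.0800, 0.6200, 0.3000).
H(B|A) = Σ p(A) · H(B|A=·).
  A=α: p=0.3300, H(B|A=α) = 1.0271
  A=β: p=0.5900, H(B|A=β) = 0.6090
  A=γ: p=0.0800, H(B|A=γ) = 0.7356
Weighted sum = 0.757 nats.

0.757 nats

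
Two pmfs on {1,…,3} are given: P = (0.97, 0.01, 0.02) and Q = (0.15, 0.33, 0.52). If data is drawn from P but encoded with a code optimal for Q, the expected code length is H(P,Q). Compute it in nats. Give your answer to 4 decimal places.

H(P,Q) = −Σ p·ln q.
  −0.97·ln(0.15) = 1.84021
  −0.01·ln(0.33) = 0.01109
  −0.02·ln(0.52) = 0.01308
H(P,Q) = 1.8644 nats.

1.8644 nats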